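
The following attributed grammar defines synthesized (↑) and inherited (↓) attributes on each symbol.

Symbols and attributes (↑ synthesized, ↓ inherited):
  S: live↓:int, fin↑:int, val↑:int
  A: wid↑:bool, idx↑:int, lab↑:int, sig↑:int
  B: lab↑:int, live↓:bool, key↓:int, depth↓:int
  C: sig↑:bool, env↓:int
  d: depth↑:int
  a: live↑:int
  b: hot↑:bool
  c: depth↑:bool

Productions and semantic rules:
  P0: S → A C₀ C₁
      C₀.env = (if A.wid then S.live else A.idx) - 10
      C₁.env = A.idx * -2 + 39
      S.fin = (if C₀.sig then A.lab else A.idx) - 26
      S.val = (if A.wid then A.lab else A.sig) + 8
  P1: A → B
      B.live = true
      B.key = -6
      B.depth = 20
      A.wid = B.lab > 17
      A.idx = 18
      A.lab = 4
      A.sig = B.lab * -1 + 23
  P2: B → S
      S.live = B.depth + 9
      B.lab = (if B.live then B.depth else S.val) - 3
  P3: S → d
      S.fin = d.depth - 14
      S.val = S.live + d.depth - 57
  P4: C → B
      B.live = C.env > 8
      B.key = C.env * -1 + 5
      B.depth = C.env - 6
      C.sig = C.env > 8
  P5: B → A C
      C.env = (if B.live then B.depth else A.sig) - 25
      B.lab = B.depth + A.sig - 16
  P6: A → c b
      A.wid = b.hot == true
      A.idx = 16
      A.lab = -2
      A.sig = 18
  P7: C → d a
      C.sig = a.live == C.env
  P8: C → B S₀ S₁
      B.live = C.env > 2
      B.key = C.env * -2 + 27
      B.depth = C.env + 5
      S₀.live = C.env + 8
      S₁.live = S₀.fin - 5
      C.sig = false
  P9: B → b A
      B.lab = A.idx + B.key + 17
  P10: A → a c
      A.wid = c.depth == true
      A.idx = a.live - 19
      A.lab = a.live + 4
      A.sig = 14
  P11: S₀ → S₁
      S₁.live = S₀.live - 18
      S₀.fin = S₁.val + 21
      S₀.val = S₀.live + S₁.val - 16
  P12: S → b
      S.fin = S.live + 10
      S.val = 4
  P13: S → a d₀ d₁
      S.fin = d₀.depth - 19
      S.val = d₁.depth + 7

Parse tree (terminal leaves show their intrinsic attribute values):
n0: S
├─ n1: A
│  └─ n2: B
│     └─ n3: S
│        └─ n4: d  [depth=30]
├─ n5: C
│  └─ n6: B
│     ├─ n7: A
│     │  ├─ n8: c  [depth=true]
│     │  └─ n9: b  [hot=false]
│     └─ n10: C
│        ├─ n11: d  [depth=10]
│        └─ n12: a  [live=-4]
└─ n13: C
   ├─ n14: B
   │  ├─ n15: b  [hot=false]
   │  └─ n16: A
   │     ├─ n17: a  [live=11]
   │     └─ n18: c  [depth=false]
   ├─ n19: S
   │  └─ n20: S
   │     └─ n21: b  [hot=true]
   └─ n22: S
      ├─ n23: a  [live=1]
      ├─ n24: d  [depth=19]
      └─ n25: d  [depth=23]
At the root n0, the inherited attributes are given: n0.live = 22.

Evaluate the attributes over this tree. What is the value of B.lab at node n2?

17

1. n0.live = 22  [given at root]
2. n2.live = true  [true]
3. n2.key = -6  [-6]
4. n2.depth = 20  [20]
5. n3.live = 29  [B.depth + 9]
6. n4.depth = 30  [terminal]
7. n3.fin = 16  [d.depth - 14]
8. n3.val = 2  [S.live + d.depth - 57]
9. n2.lab = 17  [(if B.live then B.depth else S.val) - 3]
10. n1.wid = false  [B.lab > 17]
11. n1.idx = 18  [18]
12. n1.lab = 4  [4]
13. n1.sig = 6  [B.lab * -1 + 23]
14. n5.env = 8  [(if A.wid then S.live else A.idx) - 10]
15. n6.live = false  [C.env > 8]
16. n6.key = -3  [C.env * -1 + 5]
17. n6.depth = 2  [C.env - 6]
18. n8.depth = true  [terminal]
19. n9.hot = false  [terminal]
20. n7.wid = false  [b.hot == true]
21. n7.idx = 16  [16]
22. n7.lab = -2  [-2]
23. n7.sig = 18  [18]
24. n10.env = -7  [(if B.live then B.depth else A.sig) - 25]
25. n11.depth = 10  [terminal]
26. n12.live = -4  [terminal]
27. n10.sig = false  [a.live == C.env]
28. n6.lab = 4  [B.depth + A.sig - 16]
29. n5.sig = false  [C.env > 8]
30. n13.env = 3  [A.idx * -2 + 39]
31. n14.live = true  [C.env > 2]
32. n14.key = 21  [C.env * -2 + 27]
33. n14.depth = 8  [C.env + 5]
34. n15.hot = false  [terminal]
35. n17.live = 11  [terminal]
36. n18.depth = false  [terminal]
37. n16.wid = false  [c.depth == true]
38. n16.idx = -8  [a.live - 19]
39. n16.lab = 15  [a.live + 4]
40. n16.sig = 14  [14]
41. n14.lab = 30  [A.idx + B.key + 17]
42. n19.live = 11  [C.env + 8]
43. n20.live = -7  [S₀.live - 18]
44. n21.hot = true  [terminal]
45. n20.fin = 3  [S.live + 10]
46. n20.val = 4  [4]
47. n19.fin = 25  [S₁.val + 21]
48. n19.val = -1  [S₀.live + S₁.val - 16]
49. n22.live = 20  [S₀.fin - 5]
50. n23.live = 1  [terminal]
51. n24.depth = 19  [terminal]
52. n25.depth = 23  [terminal]
53. n22.fin = 0  [d₀.depth - 19]
54. n22.val = 30  [d₁.depth + 7]
55. n13.sig = false  [false]
56. n0.fin = -8  [(if C₀.sig then A.lab else A.idx) - 26]
57. n0.val = 14  [(if A.wid then A.lab else A.sig) + 8]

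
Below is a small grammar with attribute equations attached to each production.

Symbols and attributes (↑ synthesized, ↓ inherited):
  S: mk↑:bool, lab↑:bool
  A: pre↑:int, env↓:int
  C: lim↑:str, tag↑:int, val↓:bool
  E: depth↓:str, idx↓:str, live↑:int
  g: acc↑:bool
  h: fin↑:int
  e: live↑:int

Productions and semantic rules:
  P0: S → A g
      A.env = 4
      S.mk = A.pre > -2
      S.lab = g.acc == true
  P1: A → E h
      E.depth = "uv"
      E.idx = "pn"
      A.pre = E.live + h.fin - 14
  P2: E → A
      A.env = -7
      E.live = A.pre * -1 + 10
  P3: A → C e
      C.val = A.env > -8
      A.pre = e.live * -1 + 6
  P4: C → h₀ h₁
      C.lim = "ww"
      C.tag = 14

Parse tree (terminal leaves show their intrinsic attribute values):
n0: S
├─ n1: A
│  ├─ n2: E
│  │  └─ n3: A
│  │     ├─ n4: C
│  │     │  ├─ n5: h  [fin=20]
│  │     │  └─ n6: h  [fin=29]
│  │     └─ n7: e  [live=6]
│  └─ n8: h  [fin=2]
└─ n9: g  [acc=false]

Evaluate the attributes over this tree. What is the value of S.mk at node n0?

false

1. n1.env = 4  [4]
2. n2.depth = "uv"  ["uv"]
3. n2.idx = "pn"  ["pn"]
4. n3.env = -7  [-7]
5. n4.val = true  [A.env > -8]
6. n5.fin = 20  [terminal]
7. n6.fin = 29  [terminal]
8. n4.lim = "ww"  ["ww"]
9. n4.tag = 14  [14]
10. n7.live = 6  [terminal]
11. n3.pre = 0  [e.live * -1 + 6]
12. n2.live = 10  [A.pre * -1 + 10]
13. n8.fin = 2  [terminal]
14. n1.pre = -2  [E.live + h.fin - 14]
15. n9.acc = false  [terminal]
16. n0.mk = false  [A.pre > -2]
17. n0.lab = false  [g.acc == true]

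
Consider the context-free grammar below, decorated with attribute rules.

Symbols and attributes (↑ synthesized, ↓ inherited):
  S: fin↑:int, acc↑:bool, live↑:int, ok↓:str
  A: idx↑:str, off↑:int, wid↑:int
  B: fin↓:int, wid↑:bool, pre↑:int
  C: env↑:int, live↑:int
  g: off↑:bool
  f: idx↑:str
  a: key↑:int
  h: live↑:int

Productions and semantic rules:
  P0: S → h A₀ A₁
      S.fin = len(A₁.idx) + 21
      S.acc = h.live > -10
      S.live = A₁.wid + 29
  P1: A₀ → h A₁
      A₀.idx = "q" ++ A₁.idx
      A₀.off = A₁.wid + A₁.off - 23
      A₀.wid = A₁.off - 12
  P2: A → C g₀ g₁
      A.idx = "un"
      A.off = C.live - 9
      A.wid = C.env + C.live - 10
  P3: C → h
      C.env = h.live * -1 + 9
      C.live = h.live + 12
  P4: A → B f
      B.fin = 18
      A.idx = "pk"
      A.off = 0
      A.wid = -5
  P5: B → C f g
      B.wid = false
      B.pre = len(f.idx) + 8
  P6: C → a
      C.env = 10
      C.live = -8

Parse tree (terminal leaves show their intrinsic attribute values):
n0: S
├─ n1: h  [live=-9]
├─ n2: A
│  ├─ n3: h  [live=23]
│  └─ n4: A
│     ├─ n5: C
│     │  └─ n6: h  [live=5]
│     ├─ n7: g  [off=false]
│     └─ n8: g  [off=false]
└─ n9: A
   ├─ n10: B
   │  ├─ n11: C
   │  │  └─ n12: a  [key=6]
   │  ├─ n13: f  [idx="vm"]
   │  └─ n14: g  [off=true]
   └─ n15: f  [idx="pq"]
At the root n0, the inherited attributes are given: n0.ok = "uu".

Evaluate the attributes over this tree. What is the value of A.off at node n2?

-4

1. n0.ok = "uu"  [given at root]
2. n1.live = -9  [terminal]
3. n3.live = 23  [terminal]
4. n6.live = 5  [terminal]
5. n5.env = 4  [h.live * -1 + 9]
6. n5.live = 17  [h.live + 12]
7. n7.off = false  [terminal]
8. n8.off = false  [terminal]
9. n4.idx = "un"  ["un"]
10. n4.off = 8  [C.live - 9]
11. n4.wid = 11  [C.env + C.live - 10]
12. n2.idx = "qun"  ["q" ++ A₁.idx]
13. n2.off = -4  [A₁.wid + A₁.off - 23]
14. n2.wid = -4  [A₁.off - 12]
15. n10.fin = 18  [18]
16. n12.key = 6  [terminal]
17. n11.env = 10  [10]
18. n11.live = -8  [-8]
19. n13.idx = "vm"  [terminal]
20. n14.off = true  [terminal]
21. n10.wid = false  [false]
22. n10.pre = 10  [len(f.idx) + 8]
23. n15.idx = "pq"  [terminal]
24. n9.idx = "pk"  ["pk"]
25. n9.off = 0  [0]
26. n9.wid = -5  [-5]
27. n0.fin = 23  [len(A₁.idx) + 21]
28. n0.acc = true  [h.live > -10]
29. n0.live = 24  [A₁.wid + 29]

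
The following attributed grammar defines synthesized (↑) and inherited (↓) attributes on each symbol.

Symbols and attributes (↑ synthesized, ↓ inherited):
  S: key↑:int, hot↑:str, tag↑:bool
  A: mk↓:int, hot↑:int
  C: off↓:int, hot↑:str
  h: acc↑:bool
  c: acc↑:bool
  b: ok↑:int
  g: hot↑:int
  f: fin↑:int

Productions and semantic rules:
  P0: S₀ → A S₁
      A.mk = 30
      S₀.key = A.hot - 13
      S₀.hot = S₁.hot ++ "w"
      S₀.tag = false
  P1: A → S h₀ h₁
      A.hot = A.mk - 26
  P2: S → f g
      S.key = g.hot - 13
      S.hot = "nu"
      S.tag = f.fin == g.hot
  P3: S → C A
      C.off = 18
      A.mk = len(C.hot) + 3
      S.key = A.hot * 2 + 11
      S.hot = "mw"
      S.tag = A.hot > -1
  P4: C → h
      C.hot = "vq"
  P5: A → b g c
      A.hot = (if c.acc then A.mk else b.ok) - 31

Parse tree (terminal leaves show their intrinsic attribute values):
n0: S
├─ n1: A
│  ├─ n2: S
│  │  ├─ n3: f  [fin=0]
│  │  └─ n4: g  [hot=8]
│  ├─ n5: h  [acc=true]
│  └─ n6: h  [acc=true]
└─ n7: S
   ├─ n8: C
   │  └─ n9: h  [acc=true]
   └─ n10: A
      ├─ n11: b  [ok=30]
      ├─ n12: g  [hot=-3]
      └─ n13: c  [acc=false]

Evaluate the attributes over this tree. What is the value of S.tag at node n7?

false

1. n1.mk = 30  [30]
2. n3.fin = 0  [terminal]
3. n4.hot = 8  [terminal]
4. n2.key = -5  [g.hot - 13]
5. n2.hot = "nu"  ["nu"]
6. n2.tag = false  [f.fin == g.hot]
7. n5.acc = true  [terminal]
8. n6.acc = true  [terminal]
9. n1.hot = 4  [A.mk - 26]
10. n8.off = 18  [18]
11. n9.acc = true  [terminal]
12. n8.hot = "vq"  ["vq"]
13. n10.mk = 5  [len(C.hot) + 3]
14. n11.ok = 30  [terminal]
15. n12.hot = -3  [terminal]
16. n13.acc = false  [terminal]
17. n10.hot = -1  [(if c.acc then A.mk else b.ok) - 31]
18. n7.key = 9  [A.hot * 2 + 11]
19. n7.hot = "mw"  ["mw"]
20. n7.tag = false  [A.hot > -1]
21. n0.key = -9  [A.hot - 13]
22. n0.hot = "mww"  [S₁.hot ++ "w"]
23. n0.tag = false  [false]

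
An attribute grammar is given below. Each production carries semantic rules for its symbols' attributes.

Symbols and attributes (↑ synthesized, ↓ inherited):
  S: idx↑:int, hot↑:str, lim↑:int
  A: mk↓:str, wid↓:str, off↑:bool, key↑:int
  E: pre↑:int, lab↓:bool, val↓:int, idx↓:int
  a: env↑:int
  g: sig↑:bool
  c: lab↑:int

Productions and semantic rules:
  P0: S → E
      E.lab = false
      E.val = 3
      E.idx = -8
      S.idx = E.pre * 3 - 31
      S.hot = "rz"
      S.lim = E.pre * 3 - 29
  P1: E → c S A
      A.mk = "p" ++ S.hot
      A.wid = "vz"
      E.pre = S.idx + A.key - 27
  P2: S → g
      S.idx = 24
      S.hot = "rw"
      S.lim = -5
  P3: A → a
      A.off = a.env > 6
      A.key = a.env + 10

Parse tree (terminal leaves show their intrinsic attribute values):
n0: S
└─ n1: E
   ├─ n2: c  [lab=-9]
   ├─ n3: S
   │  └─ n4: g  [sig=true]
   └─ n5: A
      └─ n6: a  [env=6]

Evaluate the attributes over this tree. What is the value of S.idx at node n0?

1. n1.lab = false  [false]
2. n1.val = 3  [3]
3. n1.idx = -8  [-8]
4. n2.lab = -9  [terminal]
5. n4.sig = true  [terminal]
6. n3.idx = 24  [24]
7. n3.hot = "rw"  ["rw"]
8. n3.lim = -5  [-5]
9. n5.mk = "prw"  ["p" ++ S.hot]
10. n5.wid = "vz"  ["vz"]
11. n6.env = 6  [terminal]
12. n5.off = false  [a.env > 6]
13. n5.key = 16  [a.env + 10]
14. n1.pre = 13  [S.idx + A.key - 27]
15. n0.idx = 8  [E.pre * 3 - 31]
16. n0.hot = "rz"  ["rz"]
17. n0.lim = 10  [E.pre * 3 - 29]

8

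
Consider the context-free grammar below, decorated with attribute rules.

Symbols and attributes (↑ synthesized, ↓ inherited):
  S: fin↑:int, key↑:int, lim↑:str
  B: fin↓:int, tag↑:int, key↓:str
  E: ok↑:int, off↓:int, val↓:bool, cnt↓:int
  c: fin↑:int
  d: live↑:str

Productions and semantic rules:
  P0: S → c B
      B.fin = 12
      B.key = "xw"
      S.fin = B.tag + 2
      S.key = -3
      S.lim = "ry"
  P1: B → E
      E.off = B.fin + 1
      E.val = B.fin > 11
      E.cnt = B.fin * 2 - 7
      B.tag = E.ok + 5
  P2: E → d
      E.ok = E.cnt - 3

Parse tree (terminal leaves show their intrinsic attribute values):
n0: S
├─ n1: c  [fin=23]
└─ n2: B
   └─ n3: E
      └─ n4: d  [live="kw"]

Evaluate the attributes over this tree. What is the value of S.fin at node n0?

21

1. n1.fin = 23  [terminal]
2. n2.fin = 12  [12]
3. n2.key = "xw"  ["xw"]
4. n3.off = 13  [B.fin + 1]
5. n3.val = true  [B.fin > 11]
6. n3.cnt = 17  [B.fin * 2 - 7]
7. n4.live = "kw"  [terminal]
8. n3.ok = 14  [E.cnt - 3]
9. n2.tag = 19  [E.ok + 5]
10. n0.fin = 21  [B.tag + 2]
11. n0.key = -3  [-3]
12. n0.lim = "ry"  ["ry"]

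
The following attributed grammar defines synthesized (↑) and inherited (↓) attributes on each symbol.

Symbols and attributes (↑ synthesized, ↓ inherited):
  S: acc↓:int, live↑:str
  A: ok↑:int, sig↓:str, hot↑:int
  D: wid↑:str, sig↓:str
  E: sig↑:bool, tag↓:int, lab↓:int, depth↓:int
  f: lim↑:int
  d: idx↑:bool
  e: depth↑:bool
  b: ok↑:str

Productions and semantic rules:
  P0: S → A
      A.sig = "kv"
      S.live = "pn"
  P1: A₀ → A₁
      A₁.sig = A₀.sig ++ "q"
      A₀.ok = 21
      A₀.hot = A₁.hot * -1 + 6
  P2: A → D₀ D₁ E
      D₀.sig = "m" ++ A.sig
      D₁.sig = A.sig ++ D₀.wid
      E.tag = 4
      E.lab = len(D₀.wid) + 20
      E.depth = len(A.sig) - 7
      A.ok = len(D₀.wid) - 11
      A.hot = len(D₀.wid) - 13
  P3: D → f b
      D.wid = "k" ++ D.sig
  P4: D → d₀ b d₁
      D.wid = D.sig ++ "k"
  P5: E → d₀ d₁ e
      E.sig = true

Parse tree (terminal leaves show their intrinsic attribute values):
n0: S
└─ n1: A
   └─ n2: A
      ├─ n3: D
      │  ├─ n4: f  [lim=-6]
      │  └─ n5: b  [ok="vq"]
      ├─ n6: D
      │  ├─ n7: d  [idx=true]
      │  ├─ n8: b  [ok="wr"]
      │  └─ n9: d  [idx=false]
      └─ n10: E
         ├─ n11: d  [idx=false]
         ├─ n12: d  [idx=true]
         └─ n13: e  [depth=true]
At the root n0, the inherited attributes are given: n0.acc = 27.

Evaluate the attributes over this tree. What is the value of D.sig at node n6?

"kvqkmkvq"

1. n0.acc = 27  [given at root]
2. n1.sig = "kv"  ["kv"]
3. n2.sig = "kvq"  [A₀.sig ++ "q"]
4. n3.sig = "mkvq"  ["m" ++ A.sig]
5. n4.lim = -6  [terminal]
6. n5.ok = "vq"  [terminal]
7. n3.wid = "kmkvq"  ["k" ++ D.sig]
8. n6.sig = "kvqkmkvq"  [A.sig ++ D₀.wid]
9. n7.idx = true  [terminal]
10. n8.ok = "wr"  [terminal]
11. n9.idx = false  [terminal]
12. n6.wid = "kvqkmkvqk"  [D.sig ++ "k"]
13. n10.tag = 4  [4]
14. n10.lab = 25  [len(D₀.wid) + 20]
15. n10.depth = -4  [len(A.sig) - 7]
16. n11.idx = false  [terminal]
17. n12.idx = true  [terminal]
18. n13.depth = true  [terminal]
19. n10.sig = true  [true]
20. n2.ok = -6  [len(D₀.wid) - 11]
21. n2.hot = -8  [len(D₀.wid) - 13]
22. n1.ok = 21  [21]
23. n1.hot = 14  [A₁.hot * -1 + 6]
24. n0.live = "pn"  ["pn"]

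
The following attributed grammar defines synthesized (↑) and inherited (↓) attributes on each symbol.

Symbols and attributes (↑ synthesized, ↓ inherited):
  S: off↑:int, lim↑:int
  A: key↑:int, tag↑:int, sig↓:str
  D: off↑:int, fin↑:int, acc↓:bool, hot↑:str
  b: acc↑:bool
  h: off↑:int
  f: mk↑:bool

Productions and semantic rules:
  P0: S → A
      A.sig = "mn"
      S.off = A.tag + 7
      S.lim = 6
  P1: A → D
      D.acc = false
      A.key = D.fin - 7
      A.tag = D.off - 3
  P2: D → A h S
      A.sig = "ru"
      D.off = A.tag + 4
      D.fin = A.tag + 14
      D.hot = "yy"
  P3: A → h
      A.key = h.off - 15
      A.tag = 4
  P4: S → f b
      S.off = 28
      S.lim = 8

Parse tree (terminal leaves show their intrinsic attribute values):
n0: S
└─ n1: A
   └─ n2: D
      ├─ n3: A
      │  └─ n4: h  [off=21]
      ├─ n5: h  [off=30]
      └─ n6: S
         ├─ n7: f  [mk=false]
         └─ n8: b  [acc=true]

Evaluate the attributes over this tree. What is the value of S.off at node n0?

1. n1.sig = "mn"  ["mn"]
2. n2.acc = false  [false]
3. n3.sig = "ru"  ["ru"]
4. n4.off = 21  [terminal]
5. n3.key = 6  [h.off - 15]
6. n3.tag = 4  [4]
7. n5.off = 30  [terminal]
8. n7.mk = false  [terminal]
9. n8.acc = true  [terminal]
10. n6.off = 28  [28]
11. n6.lim = 8  [8]
12. n2.off = 8  [A.tag + 4]
13. n2.fin = 18  [A.tag + 14]
14. n2.hot = "yy"  ["yy"]
15. n1.key = 11  [D.fin - 7]
16. n1.tag = 5  [D.off - 3]
17. n0.off = 12  [A.tag + 7]
18. n0.lim = 6  [6]

12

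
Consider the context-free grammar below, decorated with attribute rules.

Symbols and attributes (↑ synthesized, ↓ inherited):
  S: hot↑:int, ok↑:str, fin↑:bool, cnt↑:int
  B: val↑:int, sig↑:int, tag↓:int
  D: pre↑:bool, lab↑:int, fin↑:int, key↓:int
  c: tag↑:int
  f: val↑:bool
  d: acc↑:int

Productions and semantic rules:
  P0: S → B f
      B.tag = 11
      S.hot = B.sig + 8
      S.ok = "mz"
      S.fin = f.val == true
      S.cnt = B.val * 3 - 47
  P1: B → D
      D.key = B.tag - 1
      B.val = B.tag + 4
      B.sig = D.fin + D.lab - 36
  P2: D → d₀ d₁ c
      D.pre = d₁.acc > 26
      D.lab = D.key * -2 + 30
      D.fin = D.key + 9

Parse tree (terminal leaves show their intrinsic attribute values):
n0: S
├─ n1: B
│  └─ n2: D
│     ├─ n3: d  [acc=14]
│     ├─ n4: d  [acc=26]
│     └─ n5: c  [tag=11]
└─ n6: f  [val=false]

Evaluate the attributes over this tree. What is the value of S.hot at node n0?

1. n1.tag = 11  [11]
2. n2.key = 10  [B.tag - 1]
3. n3.acc = 14  [terminal]
4. n4.acc = 26  [terminal]
5. n5.tag = 11  [terminal]
6. n2.pre = false  [d₁.acc > 26]
7. n2.lab = 10  [D.key * -2 + 30]
8. n2.fin = 19  [D.key + 9]
9. n1.val = 15  [B.tag + 4]
10. n1.sig = -7  [D.fin + D.lab - 36]
11. n6.val = false  [terminal]
12. n0.hot = 1  [B.sig + 8]
13. n0.ok = "mz"  ["mz"]
14. n0.fin = false  [f.val == true]
15. n0.cnt = -2  [B.val * 3 - 47]

1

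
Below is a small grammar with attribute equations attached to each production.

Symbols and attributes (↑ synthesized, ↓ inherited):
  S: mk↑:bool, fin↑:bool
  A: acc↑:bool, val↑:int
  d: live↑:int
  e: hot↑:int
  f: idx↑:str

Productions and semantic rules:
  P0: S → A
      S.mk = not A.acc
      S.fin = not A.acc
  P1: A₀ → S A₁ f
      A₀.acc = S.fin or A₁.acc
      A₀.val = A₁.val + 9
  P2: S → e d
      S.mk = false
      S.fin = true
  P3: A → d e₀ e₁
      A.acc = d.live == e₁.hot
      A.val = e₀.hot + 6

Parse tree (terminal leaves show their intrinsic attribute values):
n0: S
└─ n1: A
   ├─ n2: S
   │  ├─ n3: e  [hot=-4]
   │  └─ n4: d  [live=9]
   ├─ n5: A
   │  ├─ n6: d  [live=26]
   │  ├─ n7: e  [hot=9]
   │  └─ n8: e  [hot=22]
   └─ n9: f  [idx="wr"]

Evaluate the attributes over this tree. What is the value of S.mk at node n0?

false

1. n3.hot = -4  [terminal]
2. n4.live = 9  [terminal]
3. n2.mk = false  [false]
4. n2.fin = true  [true]
5. n6.live = 26  [terminal]
6. n7.hot = 9  [terminal]
7. n8.hot = 22  [terminal]
8. n5.acc = false  [d.live == e₁.hot]
9. n5.val = 15  [e₀.hot + 6]
10. n9.idx = "wr"  [terminal]
11. n1.acc = true  [S.fin or A₁.acc]
12. n1.val = 24  [A₁.val + 9]
13. n0.mk = false  [not A.acc]
14. n0.fin = false  [not A.acc]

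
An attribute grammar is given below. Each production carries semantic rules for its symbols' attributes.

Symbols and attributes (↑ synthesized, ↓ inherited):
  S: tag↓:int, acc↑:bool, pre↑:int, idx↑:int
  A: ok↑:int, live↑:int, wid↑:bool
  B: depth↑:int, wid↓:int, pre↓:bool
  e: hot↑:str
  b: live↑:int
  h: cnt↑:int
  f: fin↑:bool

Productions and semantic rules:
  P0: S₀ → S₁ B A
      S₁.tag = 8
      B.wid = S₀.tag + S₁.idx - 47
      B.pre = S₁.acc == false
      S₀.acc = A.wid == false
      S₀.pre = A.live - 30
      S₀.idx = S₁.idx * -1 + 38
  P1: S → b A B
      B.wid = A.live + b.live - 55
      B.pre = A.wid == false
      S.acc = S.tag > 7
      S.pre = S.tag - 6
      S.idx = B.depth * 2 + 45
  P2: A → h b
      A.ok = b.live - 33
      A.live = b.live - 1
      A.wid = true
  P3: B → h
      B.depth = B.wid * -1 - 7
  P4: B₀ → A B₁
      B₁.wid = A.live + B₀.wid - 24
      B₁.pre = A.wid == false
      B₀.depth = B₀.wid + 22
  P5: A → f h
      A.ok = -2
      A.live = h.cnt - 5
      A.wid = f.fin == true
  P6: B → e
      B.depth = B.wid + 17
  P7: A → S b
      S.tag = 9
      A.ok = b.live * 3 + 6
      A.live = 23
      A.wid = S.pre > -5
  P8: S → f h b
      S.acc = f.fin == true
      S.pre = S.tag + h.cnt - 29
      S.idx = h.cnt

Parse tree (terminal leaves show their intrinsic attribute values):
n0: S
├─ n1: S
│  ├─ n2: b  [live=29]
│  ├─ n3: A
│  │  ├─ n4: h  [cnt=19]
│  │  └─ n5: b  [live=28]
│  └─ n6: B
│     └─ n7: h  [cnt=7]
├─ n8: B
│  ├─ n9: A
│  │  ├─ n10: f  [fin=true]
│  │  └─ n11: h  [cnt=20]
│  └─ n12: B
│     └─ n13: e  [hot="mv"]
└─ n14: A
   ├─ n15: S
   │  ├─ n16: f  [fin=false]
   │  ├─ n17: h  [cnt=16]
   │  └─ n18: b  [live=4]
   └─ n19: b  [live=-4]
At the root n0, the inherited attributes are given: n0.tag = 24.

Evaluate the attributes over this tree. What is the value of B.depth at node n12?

14

1. n0.tag = 24  [given at root]
2. n1.tag = 8  [8]
3. n2.live = 29  [terminal]
4. n4.cnt = 19  [terminal]
5. n5.live = 28  [terminal]
6. n3.ok = -5  [b.live - 33]
7. n3.live = 27  [b.live - 1]
8. n3.wid = true  [true]
9. n6.wid = 1  [A.live + b.live - 55]
10. n6.pre = false  [A.wid == false]
11. n7.cnt = 7  [terminal]
12. n6.depth = -8  [B.wid * -1 - 7]
13. n1.acc = true  [S.tag > 7]
14. n1.pre = 2  [S.tag - 6]
15. n1.idx = 29  [B.depth * 2 + 45]
16. n8.wid = 6  [S₀.tag + S₁.idx - 47]
17. n8.pre = false  [S₁.acc == false]
18. n10.fin = true  [terminal]
19. n11.cnt = 20  [terminal]
20. n9.ok = -2  [-2]
21. n9.live = 15  [h.cnt - 5]
22. n9.wid = true  [f.fin == true]
23. n12.wid = -3  [A.live + B₀.wid - 24]
24. n12.pre = false  [A.wid == false]
25. n13.hot = "mv"  [terminal]
26. n12.depth = 14  [B.wid + 17]
27. n8.depth = 28  [B₀.wid + 22]
28. n15.tag = 9  [9]
29. n16.fin = false  [terminal]
30. n17.cnt = 16  [terminal]
31. n18.live = 4  [terminal]
32. n15.acc = false  [f.fin == true]
33. n15.pre = -4  [S.tag + h.cnt - 29]
34. n15.idx = 16  [h.cnt]
35. n19.live = -4  [terminal]
36. n14.ok = -6  [b.live * 3 + 6]
37. n14.live = 23  [23]
38. n14.wid = true  [S.pre > -5]
39. n0.acc = false  [A.wid == false]
40. n0.pre = -7  [A.live - 30]
41. n0.idx = 9  [S₁.idx * -1 + 38]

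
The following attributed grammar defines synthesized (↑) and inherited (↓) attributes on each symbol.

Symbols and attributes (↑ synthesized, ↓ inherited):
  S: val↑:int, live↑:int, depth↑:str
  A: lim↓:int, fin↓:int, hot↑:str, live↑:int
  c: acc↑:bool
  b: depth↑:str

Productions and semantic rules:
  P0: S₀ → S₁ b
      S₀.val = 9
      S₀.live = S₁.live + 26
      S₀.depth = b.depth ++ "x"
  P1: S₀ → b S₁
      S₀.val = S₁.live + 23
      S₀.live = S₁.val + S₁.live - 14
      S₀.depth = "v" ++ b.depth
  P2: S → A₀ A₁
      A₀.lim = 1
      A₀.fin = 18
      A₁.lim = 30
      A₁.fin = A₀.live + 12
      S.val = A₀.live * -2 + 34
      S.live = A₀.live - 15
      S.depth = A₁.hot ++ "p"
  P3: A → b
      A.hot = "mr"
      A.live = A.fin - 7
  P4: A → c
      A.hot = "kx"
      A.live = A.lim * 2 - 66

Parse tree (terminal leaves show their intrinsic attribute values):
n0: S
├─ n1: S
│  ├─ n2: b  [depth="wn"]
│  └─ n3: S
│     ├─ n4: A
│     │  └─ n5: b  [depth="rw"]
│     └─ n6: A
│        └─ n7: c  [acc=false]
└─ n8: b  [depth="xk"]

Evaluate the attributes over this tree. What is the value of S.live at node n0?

20

1. n2.depth = "wn"  [terminal]
2. n4.lim = 1  [1]
3. n4.fin = 18  [18]
4. n5.depth = "rw"  [terminal]
5. n4.hot = "mr"  ["mr"]
6. n4.live = 11  [A.fin - 7]
7. n6.lim = 30  [30]
8. n6.fin = 23  [A₀.live + 12]
9. n7.acc = false  [terminal]
10. n6.hot = "kx"  ["kx"]
11. n6.live = -6  [A.lim * 2 - 66]
12. n3.val = 12  [A₀.live * -2 + 34]
13. n3.live = -4  [A₀.live - 15]
14. n3.depth = "kxp"  [A₁.hot ++ "p"]
15. n1.val = 19  [S₁.live + 23]
16. n1.live = -6  [S₁.val + S₁.live - 14]
17. n1.depth = "vwn"  ["v" ++ b.depth]
18. n8.depth = "xk"  [terminal]
19. n0.val = 9  [9]
20. n0.live = 20  [S₁.live + 26]
21. n0.depth = "xkx"  [b.depth ++ "x"]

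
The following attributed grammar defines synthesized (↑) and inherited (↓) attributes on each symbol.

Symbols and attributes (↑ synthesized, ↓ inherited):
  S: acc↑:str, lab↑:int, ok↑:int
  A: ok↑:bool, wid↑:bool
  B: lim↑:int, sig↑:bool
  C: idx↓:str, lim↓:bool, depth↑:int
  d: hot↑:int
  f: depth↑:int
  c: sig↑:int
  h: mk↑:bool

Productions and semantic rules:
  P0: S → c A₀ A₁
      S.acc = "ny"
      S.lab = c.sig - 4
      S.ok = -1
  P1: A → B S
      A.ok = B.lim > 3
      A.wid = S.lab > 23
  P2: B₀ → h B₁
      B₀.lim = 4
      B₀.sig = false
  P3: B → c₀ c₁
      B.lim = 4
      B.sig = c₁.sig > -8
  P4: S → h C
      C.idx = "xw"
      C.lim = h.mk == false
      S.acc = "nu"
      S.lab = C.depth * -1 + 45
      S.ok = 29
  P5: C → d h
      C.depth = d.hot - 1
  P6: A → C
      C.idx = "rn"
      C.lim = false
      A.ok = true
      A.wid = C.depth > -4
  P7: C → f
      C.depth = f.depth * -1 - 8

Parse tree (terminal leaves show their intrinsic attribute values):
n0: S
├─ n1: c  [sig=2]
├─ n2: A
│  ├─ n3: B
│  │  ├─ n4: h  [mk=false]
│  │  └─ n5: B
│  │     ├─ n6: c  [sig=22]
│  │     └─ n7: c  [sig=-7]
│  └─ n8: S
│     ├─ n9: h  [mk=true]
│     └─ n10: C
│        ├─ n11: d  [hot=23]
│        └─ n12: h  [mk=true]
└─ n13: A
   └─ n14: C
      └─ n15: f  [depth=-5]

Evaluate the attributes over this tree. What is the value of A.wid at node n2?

false

1. n1.sig = 2  [terminal]
2. n4.mk = false  [terminal]
3. n6.sig = 22  [terminal]
4. n7.sig = -7  [terminal]
5. n5.lim = 4  [4]
6. n5.sig = true  [c₁.sig > -8]
7. n3.lim = 4  [4]
8. n3.sig = false  [false]
9. n9.mk = true  [terminal]
10. n10.idx = "xw"  ["xw"]
11. n10.lim = false  [h.mk == false]
12. n11.hot = 23  [terminal]
13. n12.mk = true  [terminal]
14. n10.depth = 22  [d.hot - 1]
15. n8.acc = "nu"  ["nu"]
16. n8.lab = 23  [C.depth * -1 + 45]
17. n8.ok = 29  [29]
18. n2.ok = true  [B.lim > 3]
19. n2.wid = false  [S.lab > 23]
20. n14.idx = "rn"  ["rn"]
21. n14.lim = false  [false]
22. n15.depth = -5  [terminal]
23. n14.depth = -3  [f.depth * -1 - 8]
24. n13.ok = true  [true]
25. n13.wid = true  [C.depth > -4]
26. n0.acc = "ny"  ["ny"]
27. n0.lab = -2  [c.sig - 4]
28. n0.ok = -1  [-1]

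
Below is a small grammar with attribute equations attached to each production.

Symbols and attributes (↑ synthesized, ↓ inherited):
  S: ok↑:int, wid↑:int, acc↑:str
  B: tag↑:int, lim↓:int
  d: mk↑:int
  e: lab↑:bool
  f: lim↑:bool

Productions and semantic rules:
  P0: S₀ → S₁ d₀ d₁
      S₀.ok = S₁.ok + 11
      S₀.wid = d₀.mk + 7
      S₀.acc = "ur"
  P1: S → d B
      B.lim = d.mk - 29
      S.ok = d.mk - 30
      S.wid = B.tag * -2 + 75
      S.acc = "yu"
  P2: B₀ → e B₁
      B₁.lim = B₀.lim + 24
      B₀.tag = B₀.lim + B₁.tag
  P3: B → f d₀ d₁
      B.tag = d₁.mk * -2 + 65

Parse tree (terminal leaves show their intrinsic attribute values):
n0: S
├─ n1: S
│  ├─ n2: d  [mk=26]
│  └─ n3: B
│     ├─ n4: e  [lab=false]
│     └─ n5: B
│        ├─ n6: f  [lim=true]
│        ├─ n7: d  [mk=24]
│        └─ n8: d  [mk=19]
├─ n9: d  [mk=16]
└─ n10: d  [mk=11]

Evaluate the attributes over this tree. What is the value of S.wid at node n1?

1. n2.mk = 26  [terminal]
2. n3.lim = -3  [d.mk - 29]
3. n4.lab = false  [terminal]
4. n5.lim = 21  [B₀.lim + 24]
5. n6.lim = true  [terminal]
6. n7.mk = 24  [terminal]
7. n8.mk = 19  [terminal]
8. n5.tag = 27  [d₁.mk * -2 + 65]
9. n3.tag = 24  [B₀.lim + B₁.tag]
10. n1.ok = -4  [d.mk - 30]
11. n1.wid = 27  [B.tag * -2 + 75]
12. n1.acc = "yu"  ["yu"]
13. n9.mk = 16  [terminal]
14. n10.mk = 11  [terminal]
15. n0.ok = 7  [S₁.ok + 11]
16. n0.wid = 23  [d₀.mk + 7]
17. n0.acc = "ur"  ["ur"]

27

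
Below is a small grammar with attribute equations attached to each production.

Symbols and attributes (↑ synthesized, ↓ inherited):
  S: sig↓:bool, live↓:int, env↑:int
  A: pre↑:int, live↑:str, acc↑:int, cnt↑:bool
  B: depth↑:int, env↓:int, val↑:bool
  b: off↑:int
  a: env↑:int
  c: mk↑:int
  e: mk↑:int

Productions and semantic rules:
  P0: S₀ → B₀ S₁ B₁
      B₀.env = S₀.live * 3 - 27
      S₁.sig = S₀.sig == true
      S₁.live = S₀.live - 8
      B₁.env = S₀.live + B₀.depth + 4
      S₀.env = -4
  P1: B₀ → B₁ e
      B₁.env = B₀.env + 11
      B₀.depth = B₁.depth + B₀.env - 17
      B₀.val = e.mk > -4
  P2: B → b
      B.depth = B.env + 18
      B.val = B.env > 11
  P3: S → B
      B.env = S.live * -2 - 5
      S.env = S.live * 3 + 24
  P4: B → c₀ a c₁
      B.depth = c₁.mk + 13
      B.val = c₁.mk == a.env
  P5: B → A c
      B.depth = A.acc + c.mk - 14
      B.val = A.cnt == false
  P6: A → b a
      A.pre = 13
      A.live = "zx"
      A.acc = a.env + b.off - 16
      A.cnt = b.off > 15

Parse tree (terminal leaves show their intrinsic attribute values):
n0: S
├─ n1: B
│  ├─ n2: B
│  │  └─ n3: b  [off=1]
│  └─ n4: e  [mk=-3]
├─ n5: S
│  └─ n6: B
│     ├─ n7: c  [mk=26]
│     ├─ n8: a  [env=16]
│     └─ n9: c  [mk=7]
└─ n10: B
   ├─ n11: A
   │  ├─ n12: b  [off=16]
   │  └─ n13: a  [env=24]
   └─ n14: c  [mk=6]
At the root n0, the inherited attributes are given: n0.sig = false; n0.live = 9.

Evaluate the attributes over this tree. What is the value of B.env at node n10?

25

1. n0.sig = false  [given at root]
2. n0.live = 9  [given at root]
3. n1.env = 0  [S₀.live * 3 - 27]
4. n2.env = 11  [B₀.env + 11]
5. n3.off = 1  [terminal]
6. n2.depth = 29  [B.env + 18]
7. n2.val = false  [B.env > 11]
8. n4.mk = -3  [terminal]
9. n1.depth = 12  [B₁.depth + B₀.env - 17]
10. n1.val = true  [e.mk > -4]
11. n5.sig = false  [S₀.sig == true]
12. n5.live = 1  [S₀.live - 8]
13. n6.env = -7  [S.live * -2 - 5]
14. n7.mk = 26  [terminal]
15. n8.env = 16  [terminal]
16. n9.mk = 7  [terminal]
17. n6.depth = 20  [c₁.mk + 13]
18. n6.val = false  [c₁.mk == a.env]
19. n5.env = 27  [S.live * 3 + 24]
20. n10.env = 25  [S₀.live + B₀.depth + 4]
21. n12.off = 16  [terminal]
22. n13.env = 24  [terminal]
23. n11.pre = 13  [13]
24. n11.live = "zx"  ["zx"]
25. n11.acc = 24  [a.env + b.off - 16]
26. n11.cnt = true  [b.off > 15]
27. n14.mk = 6  [terminal]
28. n10.depth = 16  [A.acc + c.mk - 14]
29. n10.val = false  [A.cnt == false]
30. n0.env = -4  [-4]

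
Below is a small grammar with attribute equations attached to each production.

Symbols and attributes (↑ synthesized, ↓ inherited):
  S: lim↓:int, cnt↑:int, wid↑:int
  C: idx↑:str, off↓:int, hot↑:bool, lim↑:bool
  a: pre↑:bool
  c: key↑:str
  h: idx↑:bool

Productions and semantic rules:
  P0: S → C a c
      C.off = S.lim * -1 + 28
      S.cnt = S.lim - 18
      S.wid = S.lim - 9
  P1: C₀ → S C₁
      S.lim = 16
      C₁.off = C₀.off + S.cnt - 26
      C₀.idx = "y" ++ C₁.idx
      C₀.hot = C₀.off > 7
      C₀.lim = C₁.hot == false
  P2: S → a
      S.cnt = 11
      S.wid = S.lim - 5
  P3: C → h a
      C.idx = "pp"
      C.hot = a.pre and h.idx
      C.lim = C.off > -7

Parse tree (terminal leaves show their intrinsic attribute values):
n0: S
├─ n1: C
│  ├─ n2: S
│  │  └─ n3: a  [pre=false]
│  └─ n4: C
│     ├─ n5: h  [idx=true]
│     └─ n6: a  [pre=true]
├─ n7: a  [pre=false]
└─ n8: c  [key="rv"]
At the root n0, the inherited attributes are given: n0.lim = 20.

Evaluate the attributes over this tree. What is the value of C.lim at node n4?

false

1. n0.lim = 20  [given at root]
2. n1.off = 8  [S.lim * -1 + 28]
3. n2.lim = 16  [16]
4. n3.pre = false  [terminal]
5. n2.cnt = 11  [11]
6. n2.wid = 11  [S.lim - 5]
7. n4.off = -7  [C₀.off + S.cnt - 26]
8. n5.idx = true  [terminal]
9. n6.pre = true  [terminal]
10. n4.idx = "pp"  ["pp"]
11. n4.hot = true  [a.pre and h.idx]
12. n4.lim = false  [C.off > -7]
13. n1.idx = "ypp"  ["y" ++ C₁.idx]
14. n1.hot = true  [C₀.off > 7]
15. n1.lim = false  [C₁.hot == false]
16. n7.pre = false  [terminal]
17. n8.key = "rv"  [terminal]
18. n0.cnt = 2  [S.lim - 18]
19. n0.wid = 11  [S.lim - 9]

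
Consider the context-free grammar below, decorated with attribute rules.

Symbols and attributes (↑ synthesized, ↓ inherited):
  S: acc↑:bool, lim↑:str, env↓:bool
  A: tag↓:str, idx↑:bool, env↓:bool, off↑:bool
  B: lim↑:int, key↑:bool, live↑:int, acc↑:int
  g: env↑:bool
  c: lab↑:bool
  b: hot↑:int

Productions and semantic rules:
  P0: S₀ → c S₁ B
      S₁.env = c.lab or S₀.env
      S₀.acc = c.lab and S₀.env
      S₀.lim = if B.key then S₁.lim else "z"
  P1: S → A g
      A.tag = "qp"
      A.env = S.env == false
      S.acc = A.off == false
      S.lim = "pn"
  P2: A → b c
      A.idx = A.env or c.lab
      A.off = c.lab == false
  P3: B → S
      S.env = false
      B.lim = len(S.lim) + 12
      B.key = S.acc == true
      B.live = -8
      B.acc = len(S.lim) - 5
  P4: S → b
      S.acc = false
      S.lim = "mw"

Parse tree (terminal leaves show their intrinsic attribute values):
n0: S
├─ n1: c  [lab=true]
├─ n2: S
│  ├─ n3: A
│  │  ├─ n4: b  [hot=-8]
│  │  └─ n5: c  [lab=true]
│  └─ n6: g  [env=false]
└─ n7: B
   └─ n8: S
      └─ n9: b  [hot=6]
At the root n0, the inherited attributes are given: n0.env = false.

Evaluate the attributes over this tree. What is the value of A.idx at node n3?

true

1. n0.env = false  [given at root]
2. n1.lab = true  [terminal]
3. n2.env = true  [c.lab or S₀.env]
4. n3.tag = "qp"  ["qp"]
5. n3.env = false  [S.env == false]
6. n4.hot = -8  [terminal]
7. n5.lab = true  [terminal]
8. n3.idx = true  [A.env or c.lab]
9. n3.off = false  [c.lab == false]
10. n6.env = false  [terminal]
11. n2.acc = true  [A.off == false]
12. n2.lim = "pn"  ["pn"]
13. n8.env = false  [false]
14. n9.hot = 6  [terminal]
15. n8.acc = false  [false]
16. n8.lim = "mw"  ["mw"]
17. n7.lim = 14  [len(S.lim) + 12]
18. n7.key = false  [S.acc == true]
19. n7.live = -8  [-8]
20. n7.acc = -3  [len(S.lim) - 5]
21. n0.acc = false  [c.lab and S₀.env]
22. n0.lim = "z"  [if B.key then S₁.lim else "z"]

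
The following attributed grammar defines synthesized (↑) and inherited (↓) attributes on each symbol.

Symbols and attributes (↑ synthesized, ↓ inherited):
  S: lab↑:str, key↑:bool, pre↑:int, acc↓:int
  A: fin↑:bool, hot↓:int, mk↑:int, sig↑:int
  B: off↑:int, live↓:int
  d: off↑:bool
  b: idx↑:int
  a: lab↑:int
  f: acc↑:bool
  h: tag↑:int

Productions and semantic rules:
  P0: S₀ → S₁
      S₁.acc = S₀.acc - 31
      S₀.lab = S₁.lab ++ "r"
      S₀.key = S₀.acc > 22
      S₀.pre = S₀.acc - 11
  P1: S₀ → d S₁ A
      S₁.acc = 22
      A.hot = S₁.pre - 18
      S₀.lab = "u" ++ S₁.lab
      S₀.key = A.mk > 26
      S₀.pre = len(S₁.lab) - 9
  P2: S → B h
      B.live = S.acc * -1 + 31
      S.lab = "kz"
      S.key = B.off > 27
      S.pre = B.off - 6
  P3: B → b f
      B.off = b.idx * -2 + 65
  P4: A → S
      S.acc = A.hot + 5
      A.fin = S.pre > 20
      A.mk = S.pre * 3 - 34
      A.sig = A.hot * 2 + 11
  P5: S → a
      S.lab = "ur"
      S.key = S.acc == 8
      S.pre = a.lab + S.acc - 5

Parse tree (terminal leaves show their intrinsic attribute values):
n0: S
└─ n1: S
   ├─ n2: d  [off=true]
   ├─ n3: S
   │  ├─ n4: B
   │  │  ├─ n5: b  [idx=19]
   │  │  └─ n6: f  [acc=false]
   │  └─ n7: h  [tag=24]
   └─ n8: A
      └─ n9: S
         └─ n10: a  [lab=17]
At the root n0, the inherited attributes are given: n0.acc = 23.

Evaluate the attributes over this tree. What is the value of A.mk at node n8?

26

1. n0.acc = 23  [given at root]
2. n1.acc = -8  [S₀.acc - 31]
3. n2.off = true  [terminal]
4. n3.acc = 22  [22]
5. n4.live = 9  [S.acc * -1 + 31]
6. n5.idx = 19  [terminal]
7. n6.acc = false  [terminal]
8. n4.off = 27  [b.idx * -2 + 65]
9. n7.tag = 24  [terminal]
10. n3.lab = "kz"  ["kz"]
11. n3.key = false  [B.off > 27]
12. n3.pre = 21  [B.off - 6]
13. n8.hot = 3  [S₁.pre - 18]
14. n9.acc = 8  [A.hot + 5]
15. n10.lab = 17  [terminal]
16. n9.lab = "ur"  ["ur"]
17. n9.key = true  [S.acc == 8]
18. n9.pre = 20  [a.lab + S.acc - 5]
19. n8.fin = false  [S.pre > 20]
20. n8.mk = 26  [S.pre * 3 - 34]
21. n8.sig = 17  [A.hot * 2 + 11]
22. n1.lab = "ukz"  ["u" ++ S₁.lab]
23. n1.key = false  [A.mk > 26]
24. n1.pre = -7  [len(S₁.lab) - 9]
25. n0.lab = "ukzr"  [S₁.lab ++ "r"]
26. n0.key = true  [S₀.acc > 22]
27. n0.pre = 12  [S₀.acc - 11]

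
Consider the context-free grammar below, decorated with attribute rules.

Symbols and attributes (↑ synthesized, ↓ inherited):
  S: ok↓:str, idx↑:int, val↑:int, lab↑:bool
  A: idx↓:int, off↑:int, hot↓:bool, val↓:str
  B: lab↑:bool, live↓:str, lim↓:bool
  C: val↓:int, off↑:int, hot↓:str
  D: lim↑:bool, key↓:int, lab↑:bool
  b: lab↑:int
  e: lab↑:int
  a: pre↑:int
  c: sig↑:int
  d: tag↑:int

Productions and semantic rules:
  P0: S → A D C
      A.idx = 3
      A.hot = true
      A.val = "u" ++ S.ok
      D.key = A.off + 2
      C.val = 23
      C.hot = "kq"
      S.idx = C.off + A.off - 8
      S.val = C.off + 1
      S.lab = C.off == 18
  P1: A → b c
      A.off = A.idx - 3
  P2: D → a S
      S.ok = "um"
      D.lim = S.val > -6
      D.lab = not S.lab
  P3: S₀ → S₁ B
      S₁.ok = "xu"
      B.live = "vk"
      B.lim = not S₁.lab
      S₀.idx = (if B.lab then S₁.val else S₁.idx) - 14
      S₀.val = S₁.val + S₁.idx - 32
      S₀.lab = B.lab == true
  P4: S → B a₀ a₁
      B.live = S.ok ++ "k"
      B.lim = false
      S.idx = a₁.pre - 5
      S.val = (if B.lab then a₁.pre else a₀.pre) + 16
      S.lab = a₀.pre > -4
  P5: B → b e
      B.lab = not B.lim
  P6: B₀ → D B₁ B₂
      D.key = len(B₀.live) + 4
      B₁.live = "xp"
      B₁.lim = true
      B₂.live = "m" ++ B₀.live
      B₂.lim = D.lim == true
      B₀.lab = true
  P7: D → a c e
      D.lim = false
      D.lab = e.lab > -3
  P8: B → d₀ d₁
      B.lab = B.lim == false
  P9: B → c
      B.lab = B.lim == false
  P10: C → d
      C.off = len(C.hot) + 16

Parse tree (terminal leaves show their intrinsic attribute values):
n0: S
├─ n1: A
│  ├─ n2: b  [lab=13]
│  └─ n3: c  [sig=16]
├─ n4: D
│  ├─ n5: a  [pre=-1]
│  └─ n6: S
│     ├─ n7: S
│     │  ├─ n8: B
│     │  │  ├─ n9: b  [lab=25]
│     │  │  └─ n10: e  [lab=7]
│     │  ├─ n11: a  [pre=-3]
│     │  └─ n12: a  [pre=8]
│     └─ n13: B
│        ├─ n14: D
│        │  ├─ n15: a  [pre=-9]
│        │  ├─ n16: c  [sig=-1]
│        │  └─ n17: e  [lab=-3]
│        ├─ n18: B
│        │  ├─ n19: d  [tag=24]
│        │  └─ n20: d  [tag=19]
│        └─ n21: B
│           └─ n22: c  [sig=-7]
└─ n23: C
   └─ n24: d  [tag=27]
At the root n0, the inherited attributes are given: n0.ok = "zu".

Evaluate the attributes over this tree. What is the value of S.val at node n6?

-5

1. n0.ok = "zu"  [given at root]
2. n1.idx = 3  [3]
3. n1.hot = true  [true]
4. n1.val = "uzu"  ["u" ++ S.ok]
5. n2.lab = 13  [terminal]
6. n3.sig = 16  [terminal]
7. n1.off = 0  [A.idx - 3]
8. n4.key = 2  [A.off + 2]
9. n5.pre = -1  [terminal]
10. n6.ok = "um"  ["um"]
11. n7.ok = "xu"  ["xu"]
12. n8.live = "xuk"  [S.ok ++ "k"]
13. n8.lim = false  [false]
14. n9.lab = 25  [terminal]
15. n10.lab = 7  [terminal]
16. n8.lab = true  [not B.lim]
17. n11.pre = -3  [terminal]
18. n12.pre = 8  [terminal]
19. n7.idx = 3  [a₁.pre - 5]
20. n7.val = 24  [(if B.lab then a₁.pre else a₀.pre) + 16]
21. n7.lab = true  [a₀.pre > -4]
22. n13.live = "vk"  ["vk"]
23. n13.lim = false  [not S₁.lab]
24. n14.key = 6  [len(B₀.live) + 4]
25. n15.pre = -9  [terminal]
26. n16.sig = -1  [terminal]
27. n17.lab = -3  [terminal]
28. n14.lim = false  [false]
29. n14.lab = false  [e.lab > -3]
30. n18.live = "xp"  ["xp"]
31. n18.lim = true  [true]
32. n19.tag = 24  [terminal]
33. n20.tag = 19  [terminal]
34. n18.lab = false  [B.lim == false]
35. n21.live = "mvk"  ["m" ++ B₀.live]
36. n21.lim = false  [D.lim == true]
37. n22.sig = -7  [terminal]
38. n21.lab = true  [B.lim == false]
39. n13.lab = true  [true]
40. n6.idx = 10  [(if B.lab then S₁.val else S₁.idx) - 14]
41. n6.val = -5  [S₁.val + S₁.idx - 32]
42. n6.lab = true  [B.lab == true]
43. n4.lim = true  [S.val > -6]
44. n4.lab = false  [not S.lab]
45. n23.val = 23  [23]
46. n23.hot = "kq"  ["kq"]
47. n24.tag = 27  [terminal]
48. n23.off = 18  [len(C.hot) + 16]
49. n0.idx = 10  [C.off + A.off - 8]
50. n0.val = 19  [C.off + 1]
51. n0.lab = true  [C.off == 18]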